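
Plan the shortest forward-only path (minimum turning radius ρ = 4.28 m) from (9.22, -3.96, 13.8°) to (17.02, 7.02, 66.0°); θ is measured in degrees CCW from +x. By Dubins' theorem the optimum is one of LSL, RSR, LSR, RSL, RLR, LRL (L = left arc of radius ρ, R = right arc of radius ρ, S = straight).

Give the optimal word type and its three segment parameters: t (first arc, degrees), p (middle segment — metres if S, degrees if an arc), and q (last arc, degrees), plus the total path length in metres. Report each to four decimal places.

Let ψ = atan2(Δy, Δx) = atan2(10.98, 7.80) = 54.6107° be the start→goal bearing.
Normalize: d = |goal − start| / ρ = 13.468497/4.28 = 3.146845, α = (θ_start − ψ) mod 360° = 319.1893° = 5.570905 rad, β = (θ_goal − ψ) mod 360° = 11.3893° = 0.198781 rad.
Common terms: sin α = -0.653562, cos α = 0.756873, sin β = 0.197475, cos β = 0.980308, cos(α−β) = 0.612907, d² = 9.902633. Work in radians in the unit-radius frame; every candidate has L = ρ·(t + p + q).
LSL: p² = 2 + d² − 2cos(α−β) + 2d(sin α − sin β) = 5.320661; p = √p² = 2.306656; φ = atan2(cos β − cos α, d + sin α − sin β) = 0.097017 rad; t = (φ − α) mod 2π = 0.809298 rad, q = (β − φ) mod 2π = 0.101764 rad → L = 4.28·(0.809298 + 2.306656 + 0.101764) = 4.28·3.217718 = 13.771831 m
RSR: p² = 2 + d² − 2cos(α−β) + 2d(sin β − sin α) = 16.032978; p = √p² = 4.004120; φ = atan2(cos α − cos β, d − sin α + sin β) = -0.055830 rad; t = (α − φ) mod 2π = 5.626735 rad, q = (φ − β) mod 2π = 6.028574 rad → L = 4.28·(5.626735 + 4.004120 + 6.028574) = 4.28·15.659429 = 67.022356 m
LSR: p² = d² − 2 + 2cos(α−β) + 2d(sin α + sin β) = 6.257977; p = √p² = 2.501595; φ = atan2(−cos α − cos β, d + sin α + sin β) − atan2(−2, p) = 0.101147 rad; t = (φ − α) mod 2π = 0.813427 rad, q = (φ − β) mod 2π = 6.185551 rad → L = 4.28·(0.813427 + 2.501595 + 6.185551) = 4.28·9.500573 = 40.662453 m
RSL: p² = d² − 2 + 2cos(α−β) − 2d(sin α + sin β) = 11.998918; p = √p² = 3.463945; φ = atan2(cos α + cos β, d − sin α − sin β) − atan2(2, p) = -0.074346 rad; t = (α − φ) mod 2π = 5.645251 rad, q = (β − φ) mod 2π = 0.273127 rad → L = 4.28·(5.645251 + 3.463945 + 0.273127) = 4.28·9.382324 = 40.156345 m
RLR: c = (6 − d² + 2cos(α−β) + 2d(sin α − sin β))/8 = -1.004122, |c| > 1 → infeasible
LRL: c = (6 − d² + 2cos(α−β) − 2d(sin α − sin β))/8 = 0.334917; p = 2π − arccos c = 5.053907 rad; φ = atan2(cos β − cos α, d + sin α − sin β) = 0.097017 rad; t = (φ − α + p/2) mod 2π = 3.336251 rad, q = (β − α − t + p) mod 2π = 2.628717 rad → L = 4.28·(3.336251 + 5.053907 + 2.628717) = 4.28·11.018875 = 47.160785 m
Shortest: LSL with L = 13.771831 m ≈ 13.7718 m
Convert LSL to answer units (arcs ×180/π): t = 0.809298·180/π = 46.3694°, p = ρ·p = 4.28·2.306656 = 9.8725 m, q = 0.101764·180/π = 5.8306°, L = 13.7718 m.

LSL: t = 46.3694°, p = 9.8725 m, q = 5.8306°, L = 13.7718 m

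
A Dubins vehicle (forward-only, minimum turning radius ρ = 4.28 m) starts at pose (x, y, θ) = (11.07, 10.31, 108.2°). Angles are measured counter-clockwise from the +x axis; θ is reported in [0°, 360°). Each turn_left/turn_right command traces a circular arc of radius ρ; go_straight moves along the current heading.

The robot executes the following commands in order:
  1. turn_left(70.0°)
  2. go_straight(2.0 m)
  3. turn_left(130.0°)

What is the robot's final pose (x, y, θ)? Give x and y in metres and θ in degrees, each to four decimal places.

set_pose: (x, y, θ) = (11.0700, 10.3100, 108.2000°), ρ = 4.28
turn_left(70.0°): centre at ρ to the left, rotate +70.0° → (7.1386, 13.2511, 178.2000°)
go_straight(2.0): x += 2.0·cos θ, y += 2.0·sin θ → (5.1395, 13.3139, 178.2000°)
turn_left(130.0°): centre at ρ to the left, rotate +130.0° → (1.6416, 6.3892, 308.2000°)

(1.6416, 6.3892, 308.2000°)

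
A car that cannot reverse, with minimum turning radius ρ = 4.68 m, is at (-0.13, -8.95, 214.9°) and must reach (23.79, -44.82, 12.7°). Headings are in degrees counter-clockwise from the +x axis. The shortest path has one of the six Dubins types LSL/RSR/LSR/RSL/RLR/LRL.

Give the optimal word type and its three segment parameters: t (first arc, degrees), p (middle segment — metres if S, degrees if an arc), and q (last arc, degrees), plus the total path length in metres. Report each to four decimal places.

Let ψ = atan2(Δy, Δx) = atan2(-35.87, 23.92) = -56.3026° be the start→goal bearing.
Normalize: d = |goal − start| / ρ = 43.114073/4.68 = 9.212409, α = (θ_start − ψ) mod 360° = 271.2026° = 4.733378 rad, β = (θ_goal − ψ) mod 360° = 69.0026° = 1.204322 rad.
Common terms: sin α = -0.999780, cos α = 0.020987, sin β = 0.933596, cos β = 0.358326, cos(α−β) = -0.925871, d² = 84.868476. Work in radians in the unit-radius frame; every candidate has L = ρ·(t + p + q).
LSL: p² = 2 + d² − 2cos(α−β) + 2d(sin α − sin β) = 53.098113; p = √p² = 7.286845; φ = atan2(cos β − cos α, d + sin α − sin β) = 0.046311 rad; t = (φ − α) mod 2π = 1.596118 rad, q = (β − φ) mod 2π = 1.158011 rad → L = 4.68·(1.596118 + 7.286845 + 1.158011) = 4.68·10.040975 = 46.991762 m
RSR: p² = 2 + d² − 2cos(α−β) + 2d(sin β − sin α) = 124.342320; p = √p² = 11.150889; φ = atan2(cos α − cos β, d − sin α + sin β) = -0.030257 rad; t = (α − φ) mod 2π = 4.763634 rad, q = (φ − β) mod 2π = 5.048607 rad → L = 4.68·(4.763634 + 11.150889 + 5.048607) = 4.68·20.963130 = 98.107448 m
LSR: p² = d² − 2 + 2cos(α−β) + 2d(sin α + sin β) = 79.797319; p = √p² = 8.932935; φ = atan2(−cos α − cos β, d + sin α + sin β) − atan2(−2, p) = 0.178810 rad; t = (φ − α) mod 2π = 1.728618 rad, q = (φ − β) mod 2π = 5.257673 rad → L = 4.68·(1.728618 + 8.932935 + 5.257673) = 4.68·15.919225 = 74.501975 m
RSL: p² = d² − 2 + 2cos(α−β) − 2d(sin α + sin β) = 82.236150; p = √p² = 9.068415; φ = atan2(cos α + cos β, d − sin α − sin β) − atan2(2, p) = -0.176213 rad; t = (α − φ) mod 2π = 4.909591 rad, q = (β − φ) mod 2π = 1.380535 rad → L = 4.68·(4.909591 + 9.068415 + 1.380535) = 4.68·15.358541 = 71.877970 m
RLR: c = (6 − d² + 2cos(α−β) + 2d(sin α − sin β))/8 = -14.542790, |c| > 1 → infeasible
LRL: c = (6 − d² + 2cos(α−β) − 2d(sin α − sin β))/8 = -5.637264, |c| > 1 → infeasible
Shortest: LSL with L = 46.991762 m ≈ 46.9918 m
Convert LSL to answer units (arcs ×180/π): t = 1.596118·180/π = 91.4509°, p = ρ·p = 4.68·7.286845 = 34.1024 m, q = 1.158011·180/π = 66.3491°, L = 46.9918 m.

LSL: t = 91.4509°, p = 34.1024 m, q = 66.3491°, L = 46.9918 m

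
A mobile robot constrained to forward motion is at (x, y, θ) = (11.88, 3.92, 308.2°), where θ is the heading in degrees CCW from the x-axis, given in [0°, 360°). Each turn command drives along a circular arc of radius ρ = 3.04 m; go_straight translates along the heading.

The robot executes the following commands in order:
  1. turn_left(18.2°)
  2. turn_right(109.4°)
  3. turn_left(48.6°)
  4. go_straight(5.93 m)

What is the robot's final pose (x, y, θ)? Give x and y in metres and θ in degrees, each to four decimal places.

(11.0774, -9.7992, 265.6000°)

set_pose: (x, y, θ) = (11.8800, 3.9200, 308.2000°), ρ = 3.04
turn_left(18.2°): centre at ρ to the left, rotate +18.2° → (12.5867, 3.2679, 326.4000°)
turn_right(109.4°): centre at ρ to the right, rotate −109.4° → (12.7339, -1.6921, 217.0000°)
turn_left(48.6°): centre at ρ to the left, rotate +48.6° → (11.5324, -3.8867, 265.6000°)
go_straight(5.93): x += 5.93·cos θ, y += 5.93·sin θ → (11.0774, -9.7992, 265.6000°)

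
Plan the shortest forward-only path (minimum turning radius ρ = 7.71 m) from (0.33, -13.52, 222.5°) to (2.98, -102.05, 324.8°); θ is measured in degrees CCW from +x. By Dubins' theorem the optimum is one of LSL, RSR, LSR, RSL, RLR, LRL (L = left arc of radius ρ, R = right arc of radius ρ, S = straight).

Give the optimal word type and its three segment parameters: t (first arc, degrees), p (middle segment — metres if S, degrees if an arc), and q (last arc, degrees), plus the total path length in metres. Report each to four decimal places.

Let ψ = atan2(Δy, Δx) = atan2(-88.53, 2.65) = -88.2855° be the start→goal bearing.
Normalize: d = |goal − start| / ρ = 88.569653/7.71 = 11.487633, α = (θ_start − ψ) mod 360° = 310.7855° = 5.424229 rad, β = (θ_goal − ψ) mod 360° = 53.0855° = 0.926516 rad.
Common terms: sin α = -0.757161, cos α = 0.653228, sin β = 0.799532, cos β = 0.600623, cos(α−β) = -0.213030, d² = 131.965719. Work in radians in the unit-radius frame; every candidate has L = ρ·(t + p + q).
LSL: p² = 2 + d² − 2cos(α−β) + 2d(sin α − sin β) = 98.626340; p = √p² = 9.931080; φ = atan2(cos β − cos α, d + sin α − sin β) = -0.005297 rad; t = (φ − α) mod 2π = 0.853659 rad, q = (β − φ) mod 2π = 0.931813 rad → L = 7.71·(0.853659 + 9.931080 + 0.931813) = 7.71·11.716551 = 90.334611 m
RSR: p² = 2 + d² − 2cos(α−β) + 2d(sin β − sin α) = 170.157219; p = √p² = 13.044432; φ = atan2(cos α − cos β, d − sin α + sin β) = 0.004033 rad; t = (α − φ) mod 2π = 5.420197 rad, q = (φ − β) mod 2π = 5.360702 rad → L = 7.71·(5.420197 + 13.044432 + 5.360702) = 7.71·23.825331 = 183.693304 m
LSR: p² = d² − 2 + 2cos(α−β) + 2d(sin α + sin β) = 130.513151; p = √p² = 11.424235; φ = atan2(−cos α − cos β, d + sin α + sin β) − atan2(−2, p) = 0.064989 rad; t = (φ − α) mod 2π = 0.923945 rad, q = (φ − β) mod 2π = 5.421658 rad → L = 7.71·(0.923945 + 11.424235 + 5.421658) = 7.71·17.769838 = 137.005453 m
RSL: p² = d² − 2 + 2cos(α−β) − 2d(sin α + sin β) = 128.566165; p = √p² = 11.338702; φ = atan2(cos α + cos β, d − sin α − sin β) − atan2(2, p) = -0.065474 rad; t = (α − φ) mod 2π = 5.489704 rad, q = (β − φ) mod 2π = 0.991990 rad → L = 7.71·(5.489704 + 11.338702 + 0.991990) = 7.71·17.820396 = 137.395254 m
RLR: c = (6 − d² + 2cos(α−β) + 2d(sin α − sin β))/8 = -20.269652, |c| > 1 → infeasible
LRL: c = (6 − d² + 2cos(α−β) − 2d(sin α − sin β))/8 = -11.328293, |c| > 1 → infeasible
Shortest: LSL with L = 90.334611 m ≈ 90.3346 m
Convert LSL to answer units (arcs ×180/π): t = 0.853659·180/π = 48.9110°, p = ρ·p = 7.71·9.931080 = 76.5686 m, q = 0.931813·180/π = 53.3890°, L = 90.3346 m.

LSL: t = 48.9110°, p = 76.5686 m, q = 53.3890°, L = 90.3346 m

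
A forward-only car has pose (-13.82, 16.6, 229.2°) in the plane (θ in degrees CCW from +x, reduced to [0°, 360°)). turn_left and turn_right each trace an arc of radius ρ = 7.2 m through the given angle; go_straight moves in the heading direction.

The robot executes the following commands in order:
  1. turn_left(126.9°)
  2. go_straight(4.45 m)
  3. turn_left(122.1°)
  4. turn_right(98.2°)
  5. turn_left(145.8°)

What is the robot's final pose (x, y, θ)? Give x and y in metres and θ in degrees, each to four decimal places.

set_pose: (x, y, θ) = (-13.8200, 16.6000, 229.2000°), ρ = 7.2
turn_left(126.9°): centre at ρ to the left, rotate +126.9° → (-8.8593, 4.7120, 356.1000°)
go_straight(4.45): x += 4.45·cos θ, y += 4.45·sin θ → (-4.4197, 4.4094, 356.1000°)
turn_left(122.1°): centre at ρ to the left, rotate +122.1° → (2.4154, 14.9951, 478.2000° ≡ 118.2000°)
turn_right(98.2°): centre at ρ to the right, rotate −98.2° → (6.2983, 25.1632, 20.0000°)
turn_left(145.8°): centre at ρ to the left, rotate +145.8° → (5.6020, 38.9090, 165.8000°)

(5.6020, 38.9090, 165.8000°)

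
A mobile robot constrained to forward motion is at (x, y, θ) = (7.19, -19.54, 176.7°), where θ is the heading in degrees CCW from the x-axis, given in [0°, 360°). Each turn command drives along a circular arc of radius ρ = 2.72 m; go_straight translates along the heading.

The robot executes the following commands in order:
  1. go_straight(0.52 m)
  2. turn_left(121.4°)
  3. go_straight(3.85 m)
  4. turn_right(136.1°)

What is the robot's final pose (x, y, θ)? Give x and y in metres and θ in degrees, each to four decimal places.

set_pose: (x, y, θ) = (7.1900, -19.5400, 176.7000°), ρ = 2.72
go_straight(0.52): x += 0.52·cos θ, y += 0.52·sin θ → (6.6709, -19.5101, 176.7000°)
turn_left(121.4°): centre at ρ to the left, rotate +121.4° → (4.1149, -23.5067, 298.1000°)
go_straight(3.85): x += 3.85·cos θ, y += 3.85·sin θ → (5.9283, -26.9029, 298.1000°)
turn_right(136.1°): centre at ρ to the right, rotate −136.1° → (2.6884, -30.7709, 162.0000°)

(2.6884, -30.7709, 162.0000°)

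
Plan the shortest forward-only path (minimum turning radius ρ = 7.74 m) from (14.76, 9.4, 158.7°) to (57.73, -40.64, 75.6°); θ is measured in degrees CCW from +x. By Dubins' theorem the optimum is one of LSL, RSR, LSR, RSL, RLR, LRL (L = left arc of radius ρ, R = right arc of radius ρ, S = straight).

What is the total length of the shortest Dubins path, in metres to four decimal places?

Let ψ = atan2(Δy, Δx) = atan2(-50.04, 42.97) = -49.3469° be the start→goal bearing.
Normalize: d = |goal − start| / ρ = 65.957733/7.74 = 8.521671, α = (θ_start − ψ) mod 360° = 208.0469° = 3.631103 rad, β = (θ_goal − ψ) mod 360° = 124.9469° = 2.180735 rad.
Common terms: sin α = -0.470194, cos α = -0.882563, sin β = 0.819683, cos β = -0.572817, cos(α−β) = 0.120137, d² = 72.618875. Work in radians in the unit-radius frame; every candidate has L = ρ·(t + p + q).
LSL: p² = 2 + d² − 2cos(α−β) + 2d(sin α − sin β) = 52.394781; p = √p² = 7.238424; φ = atan2(cos β − cos α, d + sin α − sin β) = 0.042805 rad; t = (φ − α) mod 2π = 2.694887 rad, q = (β − φ) mod 2π = 2.137929 rad → L = 7.74·(2.694887 + 7.238424 + 2.137929) = 7.74·12.071241 = 93.431402 m
RSR: p² = 2 + d² − 2cos(α−β) + 2d(sin β − sin α) = 96.362421; p = √p² = 9.816436; φ = atan2(cos α − cos β, d − sin α + sin β) = -0.031559 rad; t = (α − φ) mod 2π = 3.662662 rad, q = (φ − β) mod 2π = 4.070892 rad → L = 7.74·(3.662662 + 9.816436 + 4.070892) = 7.74·17.549990 = 135.836924 m
LSR: p² = d² − 2 + 2cos(α−β) + 2d(sin α + sin β) = 76.815618; p = √p² = 8.764452; φ = atan2(−cos α − cos β, d + sin α + sin β) − atan2(−2, p) = 0.386962 rad; t = (φ − α) mod 2π = 3.039044 rad, q = (φ − β) mod 2π = 4.489413 rad → L = 7.74·(3.039044 + 8.764452 + 4.489413) = 7.74·16.292909 = 126.107113 m
RSL: p² = d² − 2 + 2cos(α−β) − 2d(sin α + sin β) = 64.902679; p = √p² = 8.056220; φ = atan2(cos α + cos β, d − sin α − sin β) − atan2(2, p) = -0.419578 rad; t = (α − φ) mod 2π = 4.050681 rad, q = (β − φ) mod 2π = 2.600312 rad → L = 7.74·(4.050681 + 8.056220 + 2.600312) = 7.74·14.707213 = 113.833830 m
RLR: c = (6 − d² + 2cos(α−β) + 2d(sin α − sin β))/8 = -11.045303, |c| > 1 → infeasible
LRL: c = (6 − d² + 2cos(α−β) − 2d(sin α − sin β))/8 = -5.549348, |c| > 1 → infeasible
Shortest: LSL with L = 93.431402 m ≈ 93.4314 m

93.4314 m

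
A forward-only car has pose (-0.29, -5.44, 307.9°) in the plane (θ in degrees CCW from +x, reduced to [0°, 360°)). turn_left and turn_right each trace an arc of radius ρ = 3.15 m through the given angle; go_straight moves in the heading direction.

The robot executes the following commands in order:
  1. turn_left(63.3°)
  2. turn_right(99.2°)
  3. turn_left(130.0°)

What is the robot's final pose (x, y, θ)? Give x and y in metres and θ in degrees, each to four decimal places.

set_pose: (x, y, θ) = (-0.2900, -5.4400, 307.9000°), ρ = 3.15
turn_left(63.3°): centre at ρ to the left, rotate +63.3° → (2.8075, -6.5950, 371.2000° ≡ 11.2000°)
turn_right(99.2°): centre at ρ to the right, rotate −99.2° → (6.5674, -9.5751, -88.0000° ≡ 272.0000°)
turn_left(130.0°): centre at ρ to the left, rotate +130.0° → (11.8232, -11.8061, 402.0000° ≡ 42.0000°)

(11.8232, -11.8061, 42.0000°)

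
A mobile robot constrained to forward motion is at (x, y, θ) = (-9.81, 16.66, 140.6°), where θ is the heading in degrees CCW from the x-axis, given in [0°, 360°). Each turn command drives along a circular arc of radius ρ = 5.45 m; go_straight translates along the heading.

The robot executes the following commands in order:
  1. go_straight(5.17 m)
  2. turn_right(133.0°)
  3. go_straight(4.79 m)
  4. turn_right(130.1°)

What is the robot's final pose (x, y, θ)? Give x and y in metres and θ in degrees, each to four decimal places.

set_pose: (x, y, θ) = (-9.8100, 16.6600, 140.6000°), ρ = 5.45
go_straight(5.17): x += 5.17·cos θ, y += 5.17·sin θ → (-13.8050, 19.9416, 140.6000°)
turn_right(133.0°): centre at ρ to the right, rotate −133.0° → (-11.0665, 29.5551, 7.6000°)
go_straight(4.79): x += 4.79·cos θ, y += 4.79·sin θ → (-6.3186, 30.1886, 7.6000°)
turn_right(130.1°): centre at ρ to the right, rotate −130.1° → (-1.0013, 21.8582, -122.5000° ≡ 237.5000°)

(-1.0013, 21.8582, 237.5000°)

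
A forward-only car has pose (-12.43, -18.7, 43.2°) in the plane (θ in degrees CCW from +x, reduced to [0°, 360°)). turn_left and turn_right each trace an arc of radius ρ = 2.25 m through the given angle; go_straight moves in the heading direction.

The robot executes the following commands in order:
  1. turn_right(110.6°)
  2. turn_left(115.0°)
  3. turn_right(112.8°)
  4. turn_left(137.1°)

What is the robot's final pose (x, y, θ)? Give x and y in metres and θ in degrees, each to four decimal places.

(2.8114, -20.4567, 71.9000°)

set_pose: (x, y, θ) = (-12.4300, -18.7000, 43.2000°), ρ = 2.25
turn_right(110.6°): centre at ρ to the right, rotate −110.6° → (-8.8125, -19.4755, -67.4000° ≡ 292.6000°)
turn_left(115.0°): centre at ρ to the left, rotate +115.0° → (-5.0738, -20.1280, 407.6000° ≡ 47.6000°)
turn_right(112.8°): centre at ρ to the right, rotate −112.8° → (-1.3698, -20.7014, -65.2000° ≡ 294.8000°)
turn_left(137.1°): centre at ρ to the left, rotate +137.1° → (2.8114, -20.4567, 431.9000° ≡ 71.9000°)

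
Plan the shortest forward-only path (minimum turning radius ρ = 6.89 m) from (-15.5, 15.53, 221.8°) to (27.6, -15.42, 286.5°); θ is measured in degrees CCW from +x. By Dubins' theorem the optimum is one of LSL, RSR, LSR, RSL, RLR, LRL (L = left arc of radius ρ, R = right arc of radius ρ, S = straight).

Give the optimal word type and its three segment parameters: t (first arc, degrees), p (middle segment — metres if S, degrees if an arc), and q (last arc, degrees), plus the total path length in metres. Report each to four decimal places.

Let ψ = atan2(Δy, Δx) = atan2(-30.95, 43.10) = -35.6820° be the start→goal bearing.
Normalize: d = |goal − start| / ρ = 53.061403/6.89 = 7.701220, α = (θ_start − ψ) mod 360° = 257.4820° = 4.493909 rad, β = (θ_goal − ψ) mod 360° = 322.1820° = 5.623137 rad.
Common terms: sin α = -0.976228, cos α = -0.216746, sin β = -0.613155, cos β = 0.789963, cos(α−β) = 0.427358, d² = 59.308783. Work in radians in the unit-radius frame; every candidate has L = ρ·(t + p + q).
LSL: p² = 2 + d² − 2cos(α−β) + 2d(sin α − sin β) = 54.861854; p = √p² = 7.406879; φ = atan2(cos β − cos α, d + sin α − sin β) = 0.136337 rad; t = (φ − α) mod 2π = 1.925613 rad, q = (β − φ) mod 2π = 5.486800 rad → L = 6.89·(1.925613 + 7.406879 + 5.486800) = 6.89·14.819292 = 102.104923 m
RSR: p² = 2 + d² − 2cos(α−β) + 2d(sin β − sin α) = 66.046281; p = √p² = 8.126886; φ = atan2(cos α − cos β, d − sin α + sin β) = -0.124193 rad; t = (α − φ) mod 2π = 4.618102 rad, q = (φ − β) mod 2π = 0.535855 rad → L = 6.89·(4.618102 + 8.126886 + 0.535855) = 6.89·13.280844 = 91.505012 m
LSR: p² = d² − 2 + 2cos(α−β) + 2d(sin α + sin β) = 33.683126; p = √p² = 5.803717; φ = atan2(−cos α − cos β, d + sin α + sin β) − atan2(−2, p) = 0.238348 rad; t = (φ − α) mod 2π = 2.027624 rad, q = (φ − β) mod 2π = 0.898396 rad → L = 6.89·(2.027624 + 5.803717 + 0.898396) = 6.89·8.729736 = 60.147881 m
RSL: p² = d² − 2 + 2cos(α−β) − 2d(sin α + sin β) = 82.643873; p = √p² = 9.090868; φ = atan2(cos α + cos β, d − sin α − sin β) − atan2(2, p) = -0.154931 rad; t = (α − φ) mod 2π = 4.648840 rad, q = (β − φ) mod 2π = 5.778068 rad → L = 6.89·(4.648840 + 9.090868 + 5.778068) = 6.89·19.517776 = 134.477474 m
RLR: c = (6 − d² + 2cos(α−β) + 2d(sin α − sin β))/8 = -7.255785, |c| > 1 → infeasible
LRL: c = (6 − d² + 2cos(α−β) − 2d(sin α − sin β))/8 = -5.857732, |c| > 1 → infeasible
Shortest: LSR with L = 60.147881 m ≈ 60.1479 m
Convert LSR to answer units (arcs ×180/π): t = 2.027624·180/π = 116.1743°, p = ρ·p = 6.89·5.803717 = 39.9876 m, q = 0.898396·180/π = 51.4743°, L = 60.1479 m.

LSR: t = 116.1743°, p = 39.9876 m, q = 51.4743°, L = 60.1479 m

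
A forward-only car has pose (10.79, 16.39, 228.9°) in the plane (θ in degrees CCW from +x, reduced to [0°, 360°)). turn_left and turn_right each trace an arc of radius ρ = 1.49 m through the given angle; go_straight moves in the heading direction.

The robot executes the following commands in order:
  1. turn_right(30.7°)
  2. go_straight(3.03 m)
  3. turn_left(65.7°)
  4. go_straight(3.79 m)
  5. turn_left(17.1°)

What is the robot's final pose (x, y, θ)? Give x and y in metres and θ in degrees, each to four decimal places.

set_pose: (x, y, θ) = (10.7900, 16.3900, 228.9000°), ρ = 1.49
turn_right(30.7°): centre at ρ to the right, rotate −30.7° → (10.1326, 15.9540, 198.2000°)
go_straight(3.03): x += 3.03·cos θ, y += 3.03·sin θ → (7.2542, 15.0077, 198.2000°)
turn_left(65.7°): centre at ρ to the left, rotate +65.7° → (6.2380, 13.7505, 263.9000°)
go_straight(3.79): x += 3.79·cos θ, y += 3.79·sin θ → (5.8352, 9.9820, 263.9000°)
turn_left(17.1°): centre at ρ to the left, rotate +17.1° → (5.8542, 9.5394, 281.0000°)

(5.8542, 9.5394, 281.0000°)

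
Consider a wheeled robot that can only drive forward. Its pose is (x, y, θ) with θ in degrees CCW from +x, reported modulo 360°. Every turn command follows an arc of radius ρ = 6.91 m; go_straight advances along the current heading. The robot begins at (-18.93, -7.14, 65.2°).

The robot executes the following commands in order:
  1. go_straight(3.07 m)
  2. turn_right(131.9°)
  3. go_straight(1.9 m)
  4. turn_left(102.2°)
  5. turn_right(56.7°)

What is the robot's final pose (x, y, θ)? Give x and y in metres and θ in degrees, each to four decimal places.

set_pose: (x, y, θ) = (-18.9300, -7.1400, 65.2000°), ρ = 6.91
go_straight(3.07): x += 3.07·cos θ, y += 3.07·sin θ → (-17.6423, -4.3531, 65.2000°)
turn_right(131.9°): centre at ρ to the right, rotate −131.9° → (-5.0231, -4.5183, -66.7000° ≡ 293.3000°)
go_straight(1.9): x += 1.9·cos θ, y += 1.9·sin θ → (-4.2715, -6.2634, 293.3000°)
turn_left(102.2°): centre at ρ to the left, rotate +102.2° → (6.0876, -9.1557, 395.5000° ≡ 35.5000°)
turn_right(56.7°): centre at ρ to the right, rotate −56.7° → (12.5991, -8.3389, -21.2000° ≡ 338.8000°)

(12.5991, -8.3389, 338.8000°)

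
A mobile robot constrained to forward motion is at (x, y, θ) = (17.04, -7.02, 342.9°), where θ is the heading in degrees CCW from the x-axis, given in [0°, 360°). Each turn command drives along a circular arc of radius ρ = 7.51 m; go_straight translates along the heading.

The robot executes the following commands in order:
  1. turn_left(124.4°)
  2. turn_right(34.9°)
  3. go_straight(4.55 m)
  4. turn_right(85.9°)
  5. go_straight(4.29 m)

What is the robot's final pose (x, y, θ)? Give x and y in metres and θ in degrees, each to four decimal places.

set_pose: (x, y, θ) = (17.0400, -7.0200, 342.9000°), ρ = 7.51
turn_left(124.4°): centre at ρ to the left, rotate +124.4° → (26.4185, 2.3913, 467.3000° ≡ 107.3000°)
turn_right(34.9°): centre at ρ to the right, rotate −34.9° → (26.4303, 6.8954, 72.4000°)
go_straight(4.55): x += 4.55·cos θ, y += 4.55·sin θ → (27.8061, 11.2324, 72.4000°)
turn_right(85.9°): centre at ρ to the right, rotate −85.9° → (36.7177, 16.2641, -13.5000° ≡ 346.5000°)
go_straight(4.29): x += 4.29·cos θ, y += 4.29·sin θ → (40.8892, 15.2626, 346.5000°)

(40.8892, 15.2626, 346.5000°)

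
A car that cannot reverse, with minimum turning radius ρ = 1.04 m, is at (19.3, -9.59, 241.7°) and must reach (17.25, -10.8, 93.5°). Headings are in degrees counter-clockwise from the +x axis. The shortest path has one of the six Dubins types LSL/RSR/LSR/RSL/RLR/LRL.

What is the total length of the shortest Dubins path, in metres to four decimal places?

4.6662 m

Let ψ = atan2(Δy, Δx) = atan2(-1.21, -2.05) = -149.4490° be the start→goal bearing.
Normalize: d = |goal − start| / ρ = 2.380462/1.04 = 2.288906, α = (θ_start − ψ) mod 360° = 31.1490° = 0.543653 rad, β = (θ_goal − ψ) mod 360° = 242.9490° = 4.240260 rad.
Common terms: sin α = 0.517266, cos α = 0.855825, sin β = -0.890602, cos β = -0.454783, cos(α−β) = -0.849893, d² = 5.239090. Work in radians in the unit-radius frame; every candidate has L = ρ·(t + p + q).
LSL: p² = 2 + d² − 2cos(α−β) + 2d(sin α − sin β) = 15.383831; p = √p² = 3.922223; φ = atan2(cos β − cos α, d + sin α − sin β) = -0.340702 rad; t = (φ − α) mod 2π = 5.398830 rad, q = (β − φ) mod 2π = 4.580963 rad → L = 1.04·(5.398830 + 3.922223 + 4.580963) = 1.04·13.902015 = 14.458096 m
RSR: p² = 2 + d² − 2cos(α−β) + 2d(sin β − sin α) = 2.493920; p = √p² = 1.579215; φ = atan2(cos α − cos β, d − sin α + sin β) = 0.978948 rad; t = (α − φ) mod 2π = 5.847891 rad, q = (φ − β) mod 2π = 3.021873 rad → L = 1.04·(5.847891 + 1.579215 + 3.021873) = 1.04·10.448978 = 10.866937 m
LSR: p² = d² − 2 + 2cos(α−β) + 2d(sin α + sin β) = -0.169759 < 0 → infeasible
RSL: p² = d² − 2 + 2cos(α−β) − 2d(sin α + sin β) = 3.248369; p = √p² = 1.802323; φ = atan2(cos α + cos β, d − sin α − sin β) − atan2(2, p) = -0.687823 rad; t = (α − φ) mod 2π = 1.231477 rad, q = (β − φ) mod 2π = 4.928084 rad → L = 1.04·(1.231477 + 1.802323 + 4.928084) = 1.04·7.961884 = 8.280359 m
RLR: c = (6 − d² + 2cos(α−β) + 2d(sin α − sin β))/8 = 0.688260; p = 2π − arccos c = 5.471477 rad; φ = atan2(cos α − cos β, d − sin α + sin β) = 0.978948 rad; t = (α − φ + p/2) mod 2π = 2.300444 rad, q = (α − β − t + p) mod 2π = 5.757611 rad → L = 1.04·(2.300444 + 5.471477 + 5.757611) = 1.04·13.529532 = 14.070713 m
LRL: c = (6 − d² + 2cos(α−β) − 2d(sin α − sin β))/8 = -0.922979; p = 2π − arccos c = 3.536639 rad; φ = atan2(cos β − cos α, d + sin α − sin β) = -0.340702 rad; t = (φ − α + p/2) mod 2π = 0.883964 rad, q = (β − α − t + p) mod 2π = 0.066097 rad → L = 1.04·(0.883964 + 3.536639 + 0.066097) = 1.04·4.486699 = 4.666167 m
Shortest: LRL with L = 4.666167 m ≈ 4.6662 m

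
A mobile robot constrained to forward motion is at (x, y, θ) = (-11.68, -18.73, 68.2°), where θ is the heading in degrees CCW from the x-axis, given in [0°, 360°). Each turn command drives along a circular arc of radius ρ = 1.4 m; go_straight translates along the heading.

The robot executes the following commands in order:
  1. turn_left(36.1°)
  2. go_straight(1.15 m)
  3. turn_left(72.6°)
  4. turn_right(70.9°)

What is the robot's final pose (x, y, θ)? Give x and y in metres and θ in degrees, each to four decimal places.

set_pose: (x, y, θ) = (-11.6800, -18.7300, 68.2000°), ρ = 1.4
turn_left(36.1°): centre at ρ to the left, rotate +36.1° → (-11.6233, -17.8643, 104.3000°)
go_straight(1.15): x += 1.15·cos θ, y += 1.15·sin θ → (-11.9073, -16.7499, 104.3000°)
turn_left(72.6°): centre at ρ to the left, rotate +72.6° → (-13.1882, -15.6978, 176.9000°)
turn_right(70.9°): centre at ρ to the right, rotate −70.9° → (-14.4583, -14.6857, 106.0000°)

(-14.4583, -14.6857, 106.0000°)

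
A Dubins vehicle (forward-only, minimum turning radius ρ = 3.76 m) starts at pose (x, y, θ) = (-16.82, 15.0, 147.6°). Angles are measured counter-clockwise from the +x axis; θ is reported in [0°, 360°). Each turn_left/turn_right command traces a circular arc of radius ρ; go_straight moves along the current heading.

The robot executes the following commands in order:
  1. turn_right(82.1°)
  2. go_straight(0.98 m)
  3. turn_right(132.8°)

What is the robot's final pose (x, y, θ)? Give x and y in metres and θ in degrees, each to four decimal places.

set_pose: (x, y, θ) = (-16.8200, 15.0000, 147.6000°), ρ = 3.76
turn_right(82.1°): centre at ρ to the right, rotate −82.1° → (-18.2267, 19.7339, 65.5000°)
go_straight(0.98): x += 0.98·cos θ, y += 0.98·sin θ → (-17.8203, 20.6257, 65.5000°)
turn_right(132.8°): centre at ρ to the right, rotate −132.8° → (-10.9301, 20.5174, -67.3000° ≡ 292.7000°)

(-10.9301, 20.5174, 292.7000°)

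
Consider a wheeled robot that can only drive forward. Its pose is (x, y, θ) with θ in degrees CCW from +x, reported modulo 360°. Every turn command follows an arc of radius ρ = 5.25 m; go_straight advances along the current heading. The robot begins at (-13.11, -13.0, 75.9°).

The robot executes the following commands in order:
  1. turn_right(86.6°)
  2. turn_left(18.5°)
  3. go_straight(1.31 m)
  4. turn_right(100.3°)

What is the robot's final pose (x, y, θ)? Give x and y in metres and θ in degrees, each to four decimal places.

set_pose: (x, y, θ) = (-13.1100, -13.0000, 75.9000°), ρ = 5.25
turn_right(86.6°): centre at ρ to the right, rotate −86.6° → (-7.0434, -9.1203, -10.7000° ≡ 349.3000°)
turn_left(18.5°): centre at ρ to the left, rotate +18.5° → (-5.3562, -9.1630, 367.8000° ≡ 7.8000°)
go_straight(1.31): x += 1.31·cos θ, y += 1.31·sin θ → (-4.0583, -8.9852, 7.8000°)
turn_right(100.3°): centre at ρ to the right, rotate −100.3° → (1.8992, -14.4156, -92.5000° ≡ 267.5000°)

(1.8992, -14.4156, 267.5000°)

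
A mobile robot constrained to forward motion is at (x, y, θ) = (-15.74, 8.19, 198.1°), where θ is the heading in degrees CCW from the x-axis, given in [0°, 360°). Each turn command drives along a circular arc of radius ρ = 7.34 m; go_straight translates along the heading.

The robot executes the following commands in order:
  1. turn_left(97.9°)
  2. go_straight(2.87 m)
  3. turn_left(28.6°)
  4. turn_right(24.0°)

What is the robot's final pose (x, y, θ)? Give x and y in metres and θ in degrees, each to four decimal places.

(-14.3875, -9.5960, 300.6000°)

set_pose: (x, y, θ) = (-15.7400, 8.1900, 198.1000°), ρ = 7.34
turn_left(97.9°): centre at ρ to the left, rotate +97.9° → (-20.0568, -2.0044, 296.0000°)
go_straight(2.87): x += 2.87·cos θ, y += 2.87·sin θ → (-18.7987, -4.5840, 296.0000°)
turn_left(28.6°): centre at ρ to the left, rotate +28.6° → (-16.4534, -7.3494, 324.6000°)
turn_right(24.0°): centre at ρ to the right, rotate −24.0° → (-14.3875, -9.5960, 300.6000°)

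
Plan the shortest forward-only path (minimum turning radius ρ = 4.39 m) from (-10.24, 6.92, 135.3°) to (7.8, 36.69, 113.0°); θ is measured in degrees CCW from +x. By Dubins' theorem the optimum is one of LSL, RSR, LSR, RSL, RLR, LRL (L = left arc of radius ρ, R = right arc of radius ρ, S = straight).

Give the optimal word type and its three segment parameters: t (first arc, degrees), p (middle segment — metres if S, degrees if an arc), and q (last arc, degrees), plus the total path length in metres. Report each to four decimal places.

RSL: t = 87.7536°, p = 25.7620 m, q = 65.4536°, L = 37.5007 m

Let ψ = atan2(Δy, Δx) = atan2(29.77, 18.04) = 58.7850° be the start→goal bearing.
Normalize: d = |goal − start| / ρ = 34.809402/4.39 = 7.929249, α = (θ_start − ψ) mod 360° = 76.5150° = 1.335439 rad, β = (θ_goal − ψ) mod 360° = 54.2150° = 0.946230 rad.
Common terms: sin α = 0.972431, cos α = 0.233191, sin β = 0.811217, cos β = 0.584745, cos(α−β) = 0.925210, d² = 62.872987. Work in radians in the unit-radius frame; every candidate has L = ρ·(t + p + q).
LSL: p² = 2 + d² − 2cos(α−β) + 2d(sin α − sin β) = 65.579182; p = √p² = 8.098097; φ = atan2(cos β − cos α, d + sin α − sin β) = 0.043426 rad; t = (φ − α) mod 2π = 4.991172 rad, q = (β − φ) mod 2π = 0.902804 rad → L = 4.39·(4.991172 + 8.098097 + 0.902804) = 4.39·13.992074 = 61.425206 m
RSR: p² = 2 + d² − 2cos(α−β) + 2d(sin β − sin α) = 60.465954; p = √p² = 7.775986; φ = atan2(cos α − cos β, d − sin α + sin β) = -0.045226 rad; t = (α − φ) mod 2π = 1.380664 rad, q = (φ − β) mod 2π = 5.291730 rad → L = 4.39·(1.380664 + 7.775986 + 5.291730) = 4.39·14.448379 = 63.428386 m
LSR: p² = d² − 2 + 2cos(α−β) + 2d(sin α + sin β) = 91.009381; p = √p² = 9.539884; φ = atan2(−cos α − cos β, d + sin α + sin β) − atan2(−2, p) = 0.122640 rad; t = (φ − α) mod 2π = 5.070387 rad, q = (φ − β) mod 2π = 5.459595 rad → L = 4.39·(5.070387 + 9.539884 + 5.459595) = 4.39·20.069866 = 88.106712 m
RSL: p² = d² − 2 + 2cos(α−β) − 2d(sin α + sin β) = 34.437432; p = √p² = 5.868342; φ = atan2(cos α + cos β, d − sin α − sin β) − atan2(2, p) = -0.196151 rad; t = (α − φ) mod 2π = 1.531589 rad, q = (β − φ) mod 2π = 1.142381 rad → L = 4.39·(1.531589 + 5.868342 + 1.142381) = 4.39·8.542311 = 37.500747 m
RLR: c = (6 − d² + 2cos(α−β) + 2d(sin α − sin β))/8 = -6.558244, |c| > 1 → infeasible
LRL: c = (6 − d² + 2cos(α−β) − 2d(sin α − sin β))/8 = -7.197398, |c| > 1 → infeasible
Shortest: RSL with L = 37.500747 m ≈ 37.5007 m
Convert RSL to answer units (arcs ×180/π): t = 1.531589·180/π = 87.7536°, p = ρ·p = 4.39·5.868342 = 25.7620 m, q = 1.142381·180/π = 65.4536°, L = 37.5007 m.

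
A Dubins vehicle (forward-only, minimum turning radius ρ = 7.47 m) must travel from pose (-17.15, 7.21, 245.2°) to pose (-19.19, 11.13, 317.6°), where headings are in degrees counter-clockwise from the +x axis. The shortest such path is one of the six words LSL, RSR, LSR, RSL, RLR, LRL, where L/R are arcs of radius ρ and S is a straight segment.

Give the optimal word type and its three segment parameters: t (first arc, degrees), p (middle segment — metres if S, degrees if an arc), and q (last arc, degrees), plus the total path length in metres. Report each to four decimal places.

Let ψ = atan2(Δy, Δx) = atan2(3.92, -2.04) = 117.4928° be the start→goal bearing.
Normalize: d = |goal − start| / ρ = 4.419050/7.47 = 0.591573, α = (θ_start − ψ) mod 360° = 127.7072° = 2.228910 rad, β = (θ_goal − ψ) mod 360° = 200.1072° = 3.492529 rad.
Common terms: sin α = 0.791147, cos α = -0.611626, sin β = -0.343777, cos β = -0.939051, cos(α−β) = 0.302370, d² = 0.349959. Work in radians in the unit-radius frame; every candidate has L = ρ·(t + p + q).
LSL: p² = 2 + d² − 2cos(α−β) + 2d(sin α − sin β) = 3.088000; p = √p² = 1.757270; φ = atan2(cos β − cos α, d + sin α − sin β) = -0.187421 rad; t = (φ − α) mod 2π = 3.866853 rad, q = (β − φ) mod 2π = 3.679950 rad → L = 7.47·(3.866853 + 1.757270 + 3.679950) = 7.47·9.304074 = 69.501434 m
RSR: p² = 2 + d² − 2cos(α−β) + 2d(sin β − sin α) = 0.402438; p = √p² = 0.634380; φ = atan2(cos α − cos β, d − sin α + sin β) = 2.599261 rad; t = (α − φ) mod 2π = 5.912835 rad, q = (φ − β) mod 2π = 5.389918 rad → L = 7.47·(5.912835 + 0.634380 + 5.389918) = 7.47·11.937132 = 89.170377 m
LSR: p² = d² − 2 + 2cos(α−β) + 2d(sin α + sin β) = -0.515998 < 0 → infeasible
RSL: p² = d² − 2 + 2cos(α−β) − 2d(sin α + sin β) = -1.574606 < 0 → infeasible
RLR: c = (6 − d² + 2cos(α−β) + 2d(sin α − sin β))/8 = 0.949695; p = 2π − arccos c = 5.964650 rad; φ = atan2(cos α − cos β, d − sin α + sin β) = 2.599261 rad; t = (α − φ + p/2) mod 2π = 2.611975 rad, q = (α − β − t + p) mod 2π = 2.089057 rad → L = 7.47·(2.611975 + 5.964650 + 2.089057) = 7.47·10.665682 = 79.672647 m
LRL: c = (6 − d² + 2cos(α−β) − 2d(sin α − sin β))/8 = 0.614000; p = 2π − arccos c = 5.373507 rad; φ = atan2(cos β − cos α, d + sin α − sin β) = -0.187421 rad; t = (φ − α + p/2) mod 2π = 0.270422 rad, q = (β − α − t + p) mod 2π = 0.083519 rad → L = 7.47·(0.270422 + 5.373507 + 0.083519) = 7.47·5.727448 = 42.784036 m
Shortest: LRL with L = 42.784036 m ≈ 42.7840 m
Convert LRL to answer units (arcs ×180/π): t = 0.270422·180/π = 15.4940°, p = 5.373507·180/π = 307.8793°, q = 0.083519·180/π = 4.7853°, L = 42.7840 m.

LRL: t = 15.4940°, p = 307.8793°, q = 4.7853°, L = 42.7840 m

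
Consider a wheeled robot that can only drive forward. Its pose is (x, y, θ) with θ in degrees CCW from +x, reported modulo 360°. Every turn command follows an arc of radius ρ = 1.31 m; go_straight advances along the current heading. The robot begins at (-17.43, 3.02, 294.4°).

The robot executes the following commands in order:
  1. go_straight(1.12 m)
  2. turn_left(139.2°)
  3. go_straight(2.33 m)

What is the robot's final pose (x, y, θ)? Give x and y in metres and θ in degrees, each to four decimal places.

(-13.8598, 4.4065, 73.6000°)

set_pose: (x, y, θ) = (-17.4300, 3.0200, 294.4000°), ρ = 1.31
go_straight(1.12): x += 1.12·cos θ, y += 1.12·sin θ → (-16.9673, 2.0000, 294.4000°)
turn_left(139.2°): centre at ρ to the left, rotate +139.2° → (-14.5176, 2.1713, 433.6000° ≡ 73.6000°)
go_straight(2.33): x += 2.33·cos θ, y += 2.33·sin θ → (-13.8598, 4.4065, 73.6000°)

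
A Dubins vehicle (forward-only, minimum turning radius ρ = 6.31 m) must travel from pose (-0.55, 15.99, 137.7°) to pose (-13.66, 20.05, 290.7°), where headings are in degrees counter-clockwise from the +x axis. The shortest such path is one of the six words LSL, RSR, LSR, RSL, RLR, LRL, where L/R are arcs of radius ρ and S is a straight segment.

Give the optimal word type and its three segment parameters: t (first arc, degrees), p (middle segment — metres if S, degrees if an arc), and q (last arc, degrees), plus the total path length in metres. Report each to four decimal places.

Let ψ = atan2(Δy, Δx) = atan2(4.06, -13.11) = 162.7929° be the start→goal bearing.
Normalize: d = |goal − start| / ρ = 13.724274/6.31 = 2.175004, α = (θ_start − ψ) mod 360° = 334.9071° = 5.845231 rad, β = (θ_goal − ψ) mod 360° = 127.9071° = 2.232400 rad.
Common terms: sin α = -0.424087, cos α = 0.905621, sin β = 0.789008, cos β = -0.614383, cos(α−β) = -0.891007, d² = 4.730642. Work in radians in the unit-radius frame; every candidate has L = ρ·(t + p + q).
LSL: p² = 2 + d² − 2cos(α−β) + 2d(sin α − sin β) = 3.235680; p = √p² = 1.798800; φ = atan2(cos β − cos α, d + sin α − sin β) = -1.006584 rad; t = (φ − α) mod 2π = 5.714555 rad, q = (β − φ) mod 2π = 3.238984 rad → L = 6.31·(5.714555 + 1.798800 + 3.238984) = 6.31·10.752339 = 67.847257 m
RSR: p² = 2 + d² − 2cos(α−β) + 2d(sin β − sin α) = 13.789629; p = √p² = 3.713439; φ = atan2(cos α − cos β, d − sin α + sin β) = 0.421714 rad; t = (α − φ) mod 2π = 5.423517 rad, q = (φ − β) mod 2π = 4.472500 rad → L = 6.31·(5.423517 + 3.713439 + 4.472500) = 6.31·13.609456 = 85.875667 m
LSR: p² = d² − 2 + 2cos(α−β) + 2d(sin α + sin β) = 2.536036; p = √p² = 1.592494; φ = atan2(−cos α − cos β, d + sin α + sin β) − atan2(−2, p) = 0.784182 rad; t = (φ − α) mod 2π = 1.222136 rad, q = (φ − β) mod 2π = 4.834968 rad → L = 6.31·(1.222136 + 1.592494 + 4.834968) = 6.31·7.649598 = 48.268964 m
RSL: p² = d² − 2 + 2cos(α−β) − 2d(sin α + sin β) = -0.638779 < 0 → infeasible
RLR: c = (6 − d² + 2cos(α−β) + 2d(sin α − sin β))/8 = -0.723704; p = 2π − arccos c = 3.903235 rad; φ = atan2(cos α − cos β, d − sin α + sin β) = 0.421714 rad; t = (α − φ + p/2) mod 2π = 1.091949 rad, q = (α − β − t + p) mod 2π = 0.140932 rad → L = 6.31·(1.091949 + 3.903235 + 0.140932) = 6.31·5.136116 = 32.408892 m
LRL: c = (6 − d² + 2cos(α−β) − 2d(sin α − sin β))/8 = 0.595540; p = 2π − arccos c = 5.350327 rad; φ = atan2(cos β − cos α, d + sin α − sin β) = -1.006584 rad; t = (φ − α + p/2) mod 2π = 2.106533 rad, q = (β − α − t + p) mod 2π = 5.914147 rad → L = 6.31·(2.106533 + 5.350327 + 5.914147) = 6.31·13.371007 = 84.371055 m
Shortest: RLR with L = 32.408892 m ≈ 32.4089 m
Convert RLR to answer units (arcs ×180/π): t = 1.091949·180/π = 62.5641°, p = 3.903235·180/π = 223.6389°, q = 0.140932·180/π = 8.0748°, L = 32.4089 m.

RLR: t = 62.5641°, p = 223.6389°, q = 8.0748°, L = 32.4089 m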